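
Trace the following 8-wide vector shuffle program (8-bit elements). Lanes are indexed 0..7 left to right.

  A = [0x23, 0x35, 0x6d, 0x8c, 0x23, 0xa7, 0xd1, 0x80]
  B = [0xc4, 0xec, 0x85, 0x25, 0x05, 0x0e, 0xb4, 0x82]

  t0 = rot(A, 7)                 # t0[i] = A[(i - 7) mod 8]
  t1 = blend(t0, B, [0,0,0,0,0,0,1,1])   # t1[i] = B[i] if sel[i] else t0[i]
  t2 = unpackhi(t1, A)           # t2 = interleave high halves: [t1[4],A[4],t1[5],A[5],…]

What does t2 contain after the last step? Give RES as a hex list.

t0 = [0x35, 0x6d, 0x8c, 0x23, 0xa7, 0xd1, 0x80, 0x23]
t1 = [0x35, 0x6d, 0x8c, 0x23, 0xa7, 0xd1, 0xb4, 0x82]
t2 = [0xa7, 0x23, 0xd1, 0xa7, 0xb4, 0xd1, 0x82, 0x80]

RES = [0xa7, 0x23, 0xd1, 0xa7, 0xb4, 0xd1, 0x82, 0x80]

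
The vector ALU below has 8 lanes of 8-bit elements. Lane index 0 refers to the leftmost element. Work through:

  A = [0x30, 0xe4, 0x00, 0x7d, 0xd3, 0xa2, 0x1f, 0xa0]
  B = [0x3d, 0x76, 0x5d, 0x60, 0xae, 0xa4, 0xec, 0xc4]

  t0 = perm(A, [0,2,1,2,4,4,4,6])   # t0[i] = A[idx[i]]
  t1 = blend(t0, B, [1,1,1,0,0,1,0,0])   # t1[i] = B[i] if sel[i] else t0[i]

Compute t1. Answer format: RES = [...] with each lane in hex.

RES = [ 0x3d  0x76  0x5d  0x00  0xd3  0xa4  0xd3  0x1f ]

  t0: 30 00 e4 00 d3 d3 d3 1f
  t1: 3d 76 5d 00 d3 a4 d3 1f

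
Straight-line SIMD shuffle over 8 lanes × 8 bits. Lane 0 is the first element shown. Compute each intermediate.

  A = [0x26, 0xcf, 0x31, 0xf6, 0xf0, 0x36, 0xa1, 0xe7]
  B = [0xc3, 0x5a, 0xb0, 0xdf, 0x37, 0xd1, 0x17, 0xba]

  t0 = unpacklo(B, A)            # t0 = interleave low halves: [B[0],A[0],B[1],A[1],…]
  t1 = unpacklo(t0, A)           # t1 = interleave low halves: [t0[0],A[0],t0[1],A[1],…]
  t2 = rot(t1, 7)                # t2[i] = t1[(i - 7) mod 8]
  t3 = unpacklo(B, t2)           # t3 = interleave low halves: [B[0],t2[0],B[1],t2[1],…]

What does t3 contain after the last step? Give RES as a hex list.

→ t0 |c3|26|5a|cf|b0|31|df|f6|
→ t1 |c3|26|26|cf|5a|31|cf|f6|
→ t2 |26|26|cf|5a|31|cf|f6|c3|
→ t3 |c3|26|5a|26|b0|cf|df|5a|

RES = [ 0xc3  0x26  0x5a  0x26  0xb0  0xcf  0xdf  0x5a ]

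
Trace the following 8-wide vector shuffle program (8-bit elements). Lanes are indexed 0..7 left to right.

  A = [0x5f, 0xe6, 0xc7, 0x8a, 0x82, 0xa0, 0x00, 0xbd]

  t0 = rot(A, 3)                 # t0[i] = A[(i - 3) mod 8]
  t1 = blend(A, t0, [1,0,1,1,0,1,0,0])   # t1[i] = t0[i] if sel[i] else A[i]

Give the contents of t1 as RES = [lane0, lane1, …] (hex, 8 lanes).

→ t0 |a0|00|bd|5f|e6|c7|8a|82|
→ t1 |a0|e6|bd|5f|82|c7|00|bd|

RES = [0xa0, 0xe6, 0xbd, 0x5f, 0x82, 0xc7, 0x00, 0xbd]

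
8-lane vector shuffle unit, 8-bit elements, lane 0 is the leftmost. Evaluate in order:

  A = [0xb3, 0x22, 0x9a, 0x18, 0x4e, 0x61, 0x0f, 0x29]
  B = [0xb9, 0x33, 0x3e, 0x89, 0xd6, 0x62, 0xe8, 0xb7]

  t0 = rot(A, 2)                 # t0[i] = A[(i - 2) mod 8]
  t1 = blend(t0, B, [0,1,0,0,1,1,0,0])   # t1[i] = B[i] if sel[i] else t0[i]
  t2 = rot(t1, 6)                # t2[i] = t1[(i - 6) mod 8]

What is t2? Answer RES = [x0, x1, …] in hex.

RES = [0xb3, 0x22, 0xd6, 0x62, 0x4e, 0x61, 0x0f, 0x33]

t0 = [0x0f, 0x29, 0xb3, 0x22, 0x9a, 0x18, 0x4e, 0x61]
t1 = [0x0f, 0x33, 0xb3, 0x22, 0xd6, 0x62, 0x4e, 0x61]
t2 = [0xb3, 0x22, 0xd6, 0x62, 0x4e, 0x61, 0x0f, 0x33]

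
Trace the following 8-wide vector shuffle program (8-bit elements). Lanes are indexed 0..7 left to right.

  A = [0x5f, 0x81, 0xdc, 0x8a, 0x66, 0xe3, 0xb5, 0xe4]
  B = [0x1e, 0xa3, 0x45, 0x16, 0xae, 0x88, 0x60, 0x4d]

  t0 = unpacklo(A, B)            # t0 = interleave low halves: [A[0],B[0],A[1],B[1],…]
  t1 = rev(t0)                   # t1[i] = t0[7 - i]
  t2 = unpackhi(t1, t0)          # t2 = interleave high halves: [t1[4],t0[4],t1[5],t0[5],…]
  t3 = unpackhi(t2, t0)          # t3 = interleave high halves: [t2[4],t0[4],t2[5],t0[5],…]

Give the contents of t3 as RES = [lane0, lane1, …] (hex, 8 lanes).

RES = [ 0x1e  0xdc  0x8a  0x45  0x5f  0x8a  0x16  0x16 ]

t0 = [0x5f, 0x1e, 0x81, 0xa3, 0xdc, 0x45, 0x8a, 0x16]
t1 = [0x16, 0x8a, 0x45, 0xdc, 0xa3, 0x81, 0x1e, 0x5f]
t2 = [0xa3, 0xdc, 0x81, 0x45, 0x1e, 0x8a, 0x5f, 0x16]
t3 = [0x1e, 0xdc, 0x8a, 0x45, 0x5f, 0x8a, 0x16, 0x16]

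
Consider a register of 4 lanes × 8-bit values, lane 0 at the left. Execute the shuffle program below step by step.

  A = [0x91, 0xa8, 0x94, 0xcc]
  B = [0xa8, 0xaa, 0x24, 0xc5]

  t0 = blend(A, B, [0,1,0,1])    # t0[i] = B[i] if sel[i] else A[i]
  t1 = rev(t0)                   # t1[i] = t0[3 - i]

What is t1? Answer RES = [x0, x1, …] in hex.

RES = [ 0xc5  0x94  0xaa  0x91 ]

→ t0 |91|aa|94|c5|
→ t1 |c5|94|aa|91|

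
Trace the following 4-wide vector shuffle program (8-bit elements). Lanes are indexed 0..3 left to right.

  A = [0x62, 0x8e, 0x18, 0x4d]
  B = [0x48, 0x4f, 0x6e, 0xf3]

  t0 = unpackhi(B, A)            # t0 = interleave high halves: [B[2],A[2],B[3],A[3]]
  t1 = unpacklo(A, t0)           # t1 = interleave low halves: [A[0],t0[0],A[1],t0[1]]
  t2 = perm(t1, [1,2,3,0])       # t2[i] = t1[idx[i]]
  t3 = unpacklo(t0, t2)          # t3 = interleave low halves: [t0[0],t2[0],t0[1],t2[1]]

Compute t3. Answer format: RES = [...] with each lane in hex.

RES = [ 0x6e  0x6e  0x18  0x8e ]

  t0: 6e 18 f3 4d
  t1: 62 6e 8e 18
  t2: 6e 8e 18 62
  t3: 6e 6e 18 8e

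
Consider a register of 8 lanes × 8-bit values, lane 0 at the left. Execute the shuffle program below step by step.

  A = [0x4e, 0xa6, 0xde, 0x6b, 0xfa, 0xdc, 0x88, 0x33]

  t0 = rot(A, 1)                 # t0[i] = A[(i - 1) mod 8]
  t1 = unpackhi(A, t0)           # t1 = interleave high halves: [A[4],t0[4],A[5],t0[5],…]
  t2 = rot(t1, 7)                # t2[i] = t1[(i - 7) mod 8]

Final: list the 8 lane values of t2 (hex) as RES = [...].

  t0: 33 4e a6 de 6b fa dc 88
  t1: fa 6b dc fa 88 dc 33 88
  t2: 6b dc fa 88 dc 33 88 fa

RES = [0x6b, 0xdc, 0xfa, 0x88, 0xdc, 0x33, 0x88, 0xfa]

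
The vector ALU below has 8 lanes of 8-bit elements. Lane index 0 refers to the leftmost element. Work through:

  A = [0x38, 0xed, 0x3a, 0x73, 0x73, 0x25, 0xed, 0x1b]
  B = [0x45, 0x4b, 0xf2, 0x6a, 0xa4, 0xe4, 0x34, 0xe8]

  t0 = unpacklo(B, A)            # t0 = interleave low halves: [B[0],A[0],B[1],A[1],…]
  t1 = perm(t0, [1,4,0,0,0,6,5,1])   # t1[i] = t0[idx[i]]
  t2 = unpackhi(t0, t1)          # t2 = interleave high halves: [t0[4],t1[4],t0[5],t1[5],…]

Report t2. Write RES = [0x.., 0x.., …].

RES = [0xf2, 0x45, 0x3a, 0x6a, 0x6a, 0x3a, 0x73, 0x38]

  t0: 45 38 4b ed f2 3a 6a 73
  t1: 38 f2 45 45 45 6a 3a 38
  t2: f2 45 3a 6a 6a 3a 73 38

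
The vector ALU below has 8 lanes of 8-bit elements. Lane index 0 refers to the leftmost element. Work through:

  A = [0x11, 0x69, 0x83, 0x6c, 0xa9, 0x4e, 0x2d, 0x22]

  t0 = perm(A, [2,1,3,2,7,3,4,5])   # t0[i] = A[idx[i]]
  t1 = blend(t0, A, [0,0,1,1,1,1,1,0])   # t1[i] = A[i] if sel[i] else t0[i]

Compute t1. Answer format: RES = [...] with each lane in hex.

t0 = [0x83, 0x69, 0x6c, 0x83, 0x22, 0x6c, 0xa9, 0x4e]
t1 = [0x83, 0x69, 0x83, 0x6c, 0xa9, 0x4e, 0x2d, 0x4e]

RES = [ 0x83  0x69  0x83  0x6c  0xa9  0x4e  0x2d  0x4e ]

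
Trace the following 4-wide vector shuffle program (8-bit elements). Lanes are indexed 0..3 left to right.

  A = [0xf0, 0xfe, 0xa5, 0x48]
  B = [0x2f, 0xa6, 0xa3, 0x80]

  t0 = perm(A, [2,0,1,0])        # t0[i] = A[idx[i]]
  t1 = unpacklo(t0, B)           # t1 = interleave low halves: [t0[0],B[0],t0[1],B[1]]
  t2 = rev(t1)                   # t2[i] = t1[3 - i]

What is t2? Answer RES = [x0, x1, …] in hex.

  t0: a5 f0 fe f0
  t1: a5 2f f0 a6
  t2: a6 f0 2f a5

RES = [0xa6, 0xf0, 0x2f, 0xa5]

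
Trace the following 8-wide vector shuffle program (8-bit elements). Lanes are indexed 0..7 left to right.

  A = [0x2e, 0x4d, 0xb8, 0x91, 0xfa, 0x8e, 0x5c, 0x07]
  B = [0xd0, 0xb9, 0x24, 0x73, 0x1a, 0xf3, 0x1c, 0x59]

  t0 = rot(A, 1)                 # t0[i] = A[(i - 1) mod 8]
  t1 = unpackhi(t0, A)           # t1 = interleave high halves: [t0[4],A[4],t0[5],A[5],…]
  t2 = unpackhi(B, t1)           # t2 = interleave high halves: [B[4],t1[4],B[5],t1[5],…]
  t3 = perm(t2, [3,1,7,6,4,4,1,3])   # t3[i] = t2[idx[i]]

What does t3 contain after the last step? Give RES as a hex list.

RES = [0x5c, 0x8e, 0x07, 0x59, 0x1c, 0x1c, 0x8e, 0x5c]

t0 = [0x07, 0x2e, 0x4d, 0xb8, 0x91, 0xfa, 0x8e, 0x5c]
t1 = [0x91, 0xfa, 0xfa, 0x8e, 0x8e, 0x5c, 0x5c, 0x07]
t2 = [0x1a, 0x8e, 0xf3, 0x5c, 0x1c, 0x5c, 0x59, 0x07]
t3 = [0x5c, 0x8e, 0x07, 0x59, 0x1c, 0x1c, 0x8e, 0x5c]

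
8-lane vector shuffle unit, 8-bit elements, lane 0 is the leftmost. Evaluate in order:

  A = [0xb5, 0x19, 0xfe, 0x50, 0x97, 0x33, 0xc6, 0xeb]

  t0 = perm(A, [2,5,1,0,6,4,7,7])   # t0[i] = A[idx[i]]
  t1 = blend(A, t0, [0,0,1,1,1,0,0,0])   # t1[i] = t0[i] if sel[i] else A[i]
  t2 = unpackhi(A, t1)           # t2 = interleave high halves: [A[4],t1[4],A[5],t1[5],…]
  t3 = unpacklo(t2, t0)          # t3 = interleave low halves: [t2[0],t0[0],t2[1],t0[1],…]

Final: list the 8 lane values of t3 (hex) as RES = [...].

RES = [ 0x97  0xfe  0xc6  0x33  0x33  0x19  0x33  0xb5 ]

t0 = [0xfe, 0x33, 0x19, 0xb5, 0xc6, 0x97, 0xeb, 0xeb]
t1 = [0xb5, 0x19, 0x19, 0xb5, 0xc6, 0x33, 0xc6, 0xeb]
t2 = [0x97, 0xc6, 0x33, 0x33, 0xc6, 0xc6, 0xeb, 0xeb]
t3 = [0x97, 0xfe, 0xc6, 0x33, 0x33, 0x19, 0x33, 0xb5]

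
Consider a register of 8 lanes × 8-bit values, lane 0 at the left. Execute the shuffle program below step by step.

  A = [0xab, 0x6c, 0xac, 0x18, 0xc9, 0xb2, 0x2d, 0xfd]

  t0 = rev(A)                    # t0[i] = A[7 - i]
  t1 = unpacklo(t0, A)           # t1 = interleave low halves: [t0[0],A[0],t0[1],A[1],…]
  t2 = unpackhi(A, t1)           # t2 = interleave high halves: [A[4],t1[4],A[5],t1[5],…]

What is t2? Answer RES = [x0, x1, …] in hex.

  t0: fd 2d b2 c9 18 ac 6c ab
  t1: fd ab 2d 6c b2 ac c9 18
  t2: c9 b2 b2 ac 2d c9 fd 18

RES = [0xc9, 0xb2, 0xb2, 0xac, 0x2d, 0xc9, 0xfd, 0x18]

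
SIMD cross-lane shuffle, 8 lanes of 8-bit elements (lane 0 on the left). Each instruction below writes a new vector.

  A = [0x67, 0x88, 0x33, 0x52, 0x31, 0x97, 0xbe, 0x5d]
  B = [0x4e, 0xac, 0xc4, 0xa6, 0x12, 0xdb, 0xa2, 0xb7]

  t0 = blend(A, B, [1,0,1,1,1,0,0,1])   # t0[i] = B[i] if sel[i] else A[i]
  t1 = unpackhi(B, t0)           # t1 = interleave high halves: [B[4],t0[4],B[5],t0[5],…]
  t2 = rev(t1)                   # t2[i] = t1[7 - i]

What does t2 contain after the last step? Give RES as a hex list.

RES = [ 0xb7  0xb7  0xbe  0xa2  0x97  0xdb  0x12  0x12 ]

  t0: 4e 88 c4 a6 12 97 be b7
  t1: 12 12 db 97 a2 be b7 b7
  t2: b7 b7 be a2 97 db 12 12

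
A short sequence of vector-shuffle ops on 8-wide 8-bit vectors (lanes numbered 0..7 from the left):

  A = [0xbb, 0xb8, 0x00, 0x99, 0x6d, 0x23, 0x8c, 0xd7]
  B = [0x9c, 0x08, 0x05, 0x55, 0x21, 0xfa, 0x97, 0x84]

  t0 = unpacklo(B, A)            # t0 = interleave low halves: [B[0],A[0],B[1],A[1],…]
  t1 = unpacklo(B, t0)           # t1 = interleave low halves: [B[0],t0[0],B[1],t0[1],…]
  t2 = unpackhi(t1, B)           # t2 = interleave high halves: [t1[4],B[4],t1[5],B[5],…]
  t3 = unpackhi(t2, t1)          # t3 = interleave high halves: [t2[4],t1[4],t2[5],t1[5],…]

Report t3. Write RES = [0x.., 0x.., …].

RES = [ 0x55  0x05  0x97  0x08  0xb8  0x55  0x84  0xb8 ]

t0 = [0x9c, 0xbb, 0x08, 0xb8, 0x05, 0x00, 0x55, 0x99]
t1 = [0x9c, 0x9c, 0x08, 0xbb, 0x05, 0x08, 0x55, 0xb8]
t2 = [0x05, 0x21, 0x08, 0xfa, 0x55, 0x97, 0xb8, 0x84]
t3 = [0x55, 0x05, 0x97, 0x08, 0xb8, 0x55, 0x84, 0xb8]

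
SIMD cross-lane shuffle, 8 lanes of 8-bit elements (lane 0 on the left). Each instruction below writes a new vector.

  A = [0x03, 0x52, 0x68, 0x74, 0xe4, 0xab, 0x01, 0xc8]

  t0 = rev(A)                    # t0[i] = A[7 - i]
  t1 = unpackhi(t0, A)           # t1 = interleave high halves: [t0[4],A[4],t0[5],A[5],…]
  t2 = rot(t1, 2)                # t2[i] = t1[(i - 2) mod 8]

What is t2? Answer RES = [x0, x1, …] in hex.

→ t0 |c8|01|ab|e4|74|68|52|03|
→ t1 |74|e4|68|ab|52|01|03|c8|
→ t2 |03|c8|74|e4|68|ab|52|01|

RES = [0x03, 0xc8, 0x74, 0xe4, 0x68, 0xab, 0x52, 0x01]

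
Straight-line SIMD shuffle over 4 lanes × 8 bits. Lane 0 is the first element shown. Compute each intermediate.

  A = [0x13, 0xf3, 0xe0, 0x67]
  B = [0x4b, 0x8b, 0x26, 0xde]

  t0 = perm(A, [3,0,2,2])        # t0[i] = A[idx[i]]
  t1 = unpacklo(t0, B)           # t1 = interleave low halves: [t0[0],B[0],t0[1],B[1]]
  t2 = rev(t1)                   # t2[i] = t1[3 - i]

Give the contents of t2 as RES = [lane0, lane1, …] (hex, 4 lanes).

t0 = [0x67, 0x13, 0xe0, 0xe0]
t1 = [0x67, 0x4b, 0x13, 0x8b]
t2 = [0x8b, 0x13, 0x4b, 0x67]

RES = [0x8b, 0x13, 0x4b, 0x67]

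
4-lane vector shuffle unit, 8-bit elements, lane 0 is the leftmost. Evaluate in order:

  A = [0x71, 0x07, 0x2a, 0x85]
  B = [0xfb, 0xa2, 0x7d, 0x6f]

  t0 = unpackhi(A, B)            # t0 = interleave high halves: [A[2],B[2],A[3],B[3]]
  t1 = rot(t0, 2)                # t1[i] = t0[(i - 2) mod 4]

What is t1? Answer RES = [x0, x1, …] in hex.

  t0: 2a 7d 85 6f
  t1: 85 6f 2a 7d

RES = [0x85, 0x6f, 0x2a, 0x7d]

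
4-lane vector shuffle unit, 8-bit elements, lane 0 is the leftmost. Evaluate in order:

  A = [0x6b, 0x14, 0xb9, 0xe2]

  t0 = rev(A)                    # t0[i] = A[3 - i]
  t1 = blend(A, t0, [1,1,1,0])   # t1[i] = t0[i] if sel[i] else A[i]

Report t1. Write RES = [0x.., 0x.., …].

RES = [ 0xe2  0xb9  0x14  0xe2 ]

→ t0 |e2|b9|14|6b|
→ t1 |e2|b9|14|e2|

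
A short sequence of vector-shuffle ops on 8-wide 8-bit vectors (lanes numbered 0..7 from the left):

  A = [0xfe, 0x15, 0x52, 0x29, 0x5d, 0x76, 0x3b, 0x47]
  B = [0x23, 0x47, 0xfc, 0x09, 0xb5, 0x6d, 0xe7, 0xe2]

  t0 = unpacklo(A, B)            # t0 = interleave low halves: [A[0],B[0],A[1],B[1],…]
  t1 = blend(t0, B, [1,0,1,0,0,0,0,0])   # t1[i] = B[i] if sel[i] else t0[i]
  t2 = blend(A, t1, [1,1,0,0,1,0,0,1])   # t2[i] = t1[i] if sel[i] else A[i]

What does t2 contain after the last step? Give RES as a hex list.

  t0: fe 23 15 47 52 fc 29 09
  t1: 23 23 fc 47 52 fc 29 09
  t2: 23 23 52 29 52 76 3b 09

RES = [0x23, 0x23, 0x52, 0x29, 0x52, 0x76, 0x3b, 0x09]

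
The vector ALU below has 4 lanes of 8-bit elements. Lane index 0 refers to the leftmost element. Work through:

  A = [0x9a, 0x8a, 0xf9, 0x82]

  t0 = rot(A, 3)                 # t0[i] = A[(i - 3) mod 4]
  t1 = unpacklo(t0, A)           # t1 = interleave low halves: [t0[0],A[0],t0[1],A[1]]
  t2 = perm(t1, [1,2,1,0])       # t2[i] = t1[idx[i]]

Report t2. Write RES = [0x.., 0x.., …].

→ t0 |8a|f9|82|9a|
→ t1 |8a|9a|f9|8a|
→ t2 |9a|f9|9a|8a|

RES = [ 0x9a  0xf9  0x9a  0x8a ]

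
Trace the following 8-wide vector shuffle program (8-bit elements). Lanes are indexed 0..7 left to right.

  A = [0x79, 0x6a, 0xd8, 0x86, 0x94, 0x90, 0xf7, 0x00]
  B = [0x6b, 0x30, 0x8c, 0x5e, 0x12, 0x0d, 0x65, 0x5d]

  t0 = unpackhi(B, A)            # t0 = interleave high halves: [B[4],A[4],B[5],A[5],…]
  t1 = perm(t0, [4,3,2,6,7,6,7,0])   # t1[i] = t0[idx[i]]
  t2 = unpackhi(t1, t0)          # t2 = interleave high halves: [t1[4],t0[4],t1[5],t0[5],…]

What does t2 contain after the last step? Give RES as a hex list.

RES = [ 0x00  0x65  0x5d  0xf7  0x00  0x5d  0x12  0x00 ]

→ t0 |12|94|0d|90|65|f7|5d|00|
→ t1 |65|90|0d|5d|00|5d|00|12|
→ t2 |00|65|5d|f7|00|5d|12|00|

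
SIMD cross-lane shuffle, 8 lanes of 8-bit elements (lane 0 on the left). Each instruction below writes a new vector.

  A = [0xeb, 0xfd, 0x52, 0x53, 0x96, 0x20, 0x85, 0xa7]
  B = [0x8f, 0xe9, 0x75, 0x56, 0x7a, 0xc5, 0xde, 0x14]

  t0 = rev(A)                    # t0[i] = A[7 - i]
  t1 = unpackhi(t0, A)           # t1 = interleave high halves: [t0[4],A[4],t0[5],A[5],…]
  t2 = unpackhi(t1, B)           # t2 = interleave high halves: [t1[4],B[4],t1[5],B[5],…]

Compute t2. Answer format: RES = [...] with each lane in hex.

RES = [0xfd, 0x7a, 0x85, 0xc5, 0xeb, 0xde, 0xa7, 0x14]

→ t0 |a7|85|20|96|53|52|fd|eb|
→ t1 |53|96|52|20|fd|85|eb|a7|
→ t2 |fd|7a|85|c5|eb|de|a7|14|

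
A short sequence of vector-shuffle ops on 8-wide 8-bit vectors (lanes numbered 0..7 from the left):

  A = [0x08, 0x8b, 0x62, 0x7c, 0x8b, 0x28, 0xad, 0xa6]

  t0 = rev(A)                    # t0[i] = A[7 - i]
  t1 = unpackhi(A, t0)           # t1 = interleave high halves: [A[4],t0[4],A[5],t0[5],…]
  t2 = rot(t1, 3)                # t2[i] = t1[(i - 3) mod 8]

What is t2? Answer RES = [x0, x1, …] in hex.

→ t0 |a6|ad|28|8b|7c|62|8b|08|
→ t1 |8b|7c|28|62|ad|8b|a6|08|
→ t2 |8b|a6|08|8b|7c|28|62|ad|

RES = [0x8b, 0xa6, 0x08, 0x8b, 0x7c, 0x28, 0x62, 0xad]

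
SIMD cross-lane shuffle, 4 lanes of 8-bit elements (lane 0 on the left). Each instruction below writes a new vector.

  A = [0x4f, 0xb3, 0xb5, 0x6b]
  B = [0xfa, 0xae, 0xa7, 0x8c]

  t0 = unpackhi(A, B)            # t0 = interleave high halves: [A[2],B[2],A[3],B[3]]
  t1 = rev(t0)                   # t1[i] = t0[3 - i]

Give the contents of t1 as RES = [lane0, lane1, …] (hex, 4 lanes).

→ t0 |b5|a7|6b|8c|
→ t1 |8c|6b|a7|b5|

RES = [ 0x8c  0x6b  0xa7  0xb5 ]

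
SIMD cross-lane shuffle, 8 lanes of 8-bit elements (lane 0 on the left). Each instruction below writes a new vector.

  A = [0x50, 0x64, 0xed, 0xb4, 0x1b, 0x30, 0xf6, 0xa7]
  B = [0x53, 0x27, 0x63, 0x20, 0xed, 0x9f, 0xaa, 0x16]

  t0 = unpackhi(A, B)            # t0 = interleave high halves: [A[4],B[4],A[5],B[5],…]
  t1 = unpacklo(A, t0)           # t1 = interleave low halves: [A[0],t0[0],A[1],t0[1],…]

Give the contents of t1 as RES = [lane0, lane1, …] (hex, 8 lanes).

→ t0 |1b|ed|30|9f|f6|aa|a7|16|
→ t1 |50|1b|64|ed|ed|30|b4|9f|

RES = [0x50, 0x1b, 0x64, 0xed, 0xed, 0x30, 0xb4, 0x9f]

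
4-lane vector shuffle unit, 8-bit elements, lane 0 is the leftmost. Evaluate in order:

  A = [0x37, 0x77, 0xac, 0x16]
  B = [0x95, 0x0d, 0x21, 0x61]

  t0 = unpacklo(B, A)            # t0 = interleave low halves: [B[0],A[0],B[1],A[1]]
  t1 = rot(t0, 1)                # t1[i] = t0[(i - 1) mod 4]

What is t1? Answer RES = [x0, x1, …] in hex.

RES = [0x77, 0x95, 0x37, 0x0d]

→ t0 |95|37|0d|77|
→ t1 |77|95|37|0d|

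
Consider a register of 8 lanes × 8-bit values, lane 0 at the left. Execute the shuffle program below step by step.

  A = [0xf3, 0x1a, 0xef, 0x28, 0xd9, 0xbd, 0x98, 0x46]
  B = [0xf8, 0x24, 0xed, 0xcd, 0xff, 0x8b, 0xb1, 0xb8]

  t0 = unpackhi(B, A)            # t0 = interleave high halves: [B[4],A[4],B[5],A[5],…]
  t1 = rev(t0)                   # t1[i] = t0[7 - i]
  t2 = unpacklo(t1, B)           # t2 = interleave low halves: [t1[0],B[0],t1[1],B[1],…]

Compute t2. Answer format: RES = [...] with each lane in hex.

RES = [ 0x46  0xf8  0xb8  0x24  0x98  0xed  0xb1  0xcd ]

  t0: ff d9 8b bd b1 98 b8 46
  t1: 46 b8 98 b1 bd 8b d9 ff
  t2: 46 f8 b8 24 98 ed b1 cd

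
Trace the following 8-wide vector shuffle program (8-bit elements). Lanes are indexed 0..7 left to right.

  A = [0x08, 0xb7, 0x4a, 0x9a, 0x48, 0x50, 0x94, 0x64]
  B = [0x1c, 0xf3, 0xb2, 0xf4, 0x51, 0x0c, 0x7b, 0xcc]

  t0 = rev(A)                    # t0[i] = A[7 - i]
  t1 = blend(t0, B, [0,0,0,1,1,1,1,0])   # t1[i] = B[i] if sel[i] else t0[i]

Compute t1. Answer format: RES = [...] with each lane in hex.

→ t0 |64|94|50|48|9a|4a|b7|08|
→ t1 |64|94|50|f4|51|0c|7b|08|

RES = [0x64, 0x94, 0x50, 0xf4, 0x51, 0x0c, 0x7b, 0x08]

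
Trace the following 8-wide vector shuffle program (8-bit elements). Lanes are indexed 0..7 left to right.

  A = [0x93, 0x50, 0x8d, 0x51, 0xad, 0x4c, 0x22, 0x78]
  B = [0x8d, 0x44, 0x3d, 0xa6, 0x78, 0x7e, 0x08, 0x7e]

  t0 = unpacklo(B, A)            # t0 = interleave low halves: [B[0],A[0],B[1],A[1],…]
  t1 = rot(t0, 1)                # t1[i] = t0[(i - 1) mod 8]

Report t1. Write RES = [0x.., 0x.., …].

RES = [ 0x51  0x8d  0x93  0x44  0x50  0x3d  0x8d  0xa6 ]

→ t0 |8d|93|44|50|3d|8d|a6|51|
→ t1 |51|8d|93|44|50|3d|8d|a6|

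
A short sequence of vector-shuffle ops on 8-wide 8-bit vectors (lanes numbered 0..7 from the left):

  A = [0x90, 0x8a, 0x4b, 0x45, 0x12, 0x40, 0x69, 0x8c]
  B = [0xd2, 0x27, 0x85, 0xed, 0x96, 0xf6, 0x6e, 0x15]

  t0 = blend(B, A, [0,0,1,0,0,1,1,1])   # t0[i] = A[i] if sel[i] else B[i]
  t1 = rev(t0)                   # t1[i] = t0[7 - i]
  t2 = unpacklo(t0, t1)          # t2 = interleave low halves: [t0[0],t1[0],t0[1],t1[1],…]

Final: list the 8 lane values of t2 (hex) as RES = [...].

→ t0 |d2|27|4b|ed|96|40|69|8c|
→ t1 |8c|69|40|96|ed|4b|27|d2|
→ t2 |d2|8c|27|69|4b|40|ed|96|

RES = [0xd2, 0x8c, 0x27, 0x69, 0x4b, 0x40, 0xed, 0x96]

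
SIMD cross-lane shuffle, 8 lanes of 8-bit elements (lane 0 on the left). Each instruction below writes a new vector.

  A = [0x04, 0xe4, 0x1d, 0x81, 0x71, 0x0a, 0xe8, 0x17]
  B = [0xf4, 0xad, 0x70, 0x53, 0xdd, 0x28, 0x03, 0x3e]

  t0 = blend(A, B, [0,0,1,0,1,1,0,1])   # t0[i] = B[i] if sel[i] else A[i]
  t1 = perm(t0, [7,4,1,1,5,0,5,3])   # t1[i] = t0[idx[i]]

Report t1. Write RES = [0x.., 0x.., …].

t0 = [0x04, 0xe4, 0x70, 0x81, 0xdd, 0x28, 0xe8, 0x3e]
t1 = [0x3e, 0xdd, 0xe4, 0xe4, 0x28, 0x04, 0x28, 0x81]

RES = [ 0x3e  0xdd  0xe4  0xe4  0x28  0x04  0x28  0x81 ]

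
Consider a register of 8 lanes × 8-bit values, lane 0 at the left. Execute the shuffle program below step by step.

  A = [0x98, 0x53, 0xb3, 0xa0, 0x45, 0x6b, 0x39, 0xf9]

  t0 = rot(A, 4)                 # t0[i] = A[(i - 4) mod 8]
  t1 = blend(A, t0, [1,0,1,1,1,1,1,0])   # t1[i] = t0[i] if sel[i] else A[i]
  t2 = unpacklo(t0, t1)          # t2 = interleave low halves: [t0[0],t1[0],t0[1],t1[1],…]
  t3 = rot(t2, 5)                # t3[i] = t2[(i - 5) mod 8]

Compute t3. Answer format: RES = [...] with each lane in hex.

RES = [0x53, 0x39, 0x39, 0xf9, 0xf9, 0x45, 0x45, 0x6b]

→ t0 |45|6b|39|f9|98|53|b3|a0|
→ t1 |45|53|39|f9|98|53|b3|f9|
→ t2 |45|45|6b|53|39|39|f9|f9|
→ t3 |53|39|39|f9|f9|45|45|6b|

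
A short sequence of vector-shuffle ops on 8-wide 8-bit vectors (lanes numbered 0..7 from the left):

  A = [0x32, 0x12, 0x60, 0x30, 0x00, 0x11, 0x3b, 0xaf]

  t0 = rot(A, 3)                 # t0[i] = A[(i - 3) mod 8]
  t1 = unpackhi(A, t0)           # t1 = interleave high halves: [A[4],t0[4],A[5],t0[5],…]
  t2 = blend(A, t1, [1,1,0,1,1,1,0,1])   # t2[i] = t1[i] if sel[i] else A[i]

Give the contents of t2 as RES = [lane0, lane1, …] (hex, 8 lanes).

→ t0 |11|3b|af|32|12|60|30|00|
→ t1 |00|12|11|60|3b|30|af|00|
→ t2 |00|12|60|60|3b|30|3b|00|

RES = [0x00, 0x12, 0x60, 0x60, 0x3b, 0x30, 0x3b, 0x00]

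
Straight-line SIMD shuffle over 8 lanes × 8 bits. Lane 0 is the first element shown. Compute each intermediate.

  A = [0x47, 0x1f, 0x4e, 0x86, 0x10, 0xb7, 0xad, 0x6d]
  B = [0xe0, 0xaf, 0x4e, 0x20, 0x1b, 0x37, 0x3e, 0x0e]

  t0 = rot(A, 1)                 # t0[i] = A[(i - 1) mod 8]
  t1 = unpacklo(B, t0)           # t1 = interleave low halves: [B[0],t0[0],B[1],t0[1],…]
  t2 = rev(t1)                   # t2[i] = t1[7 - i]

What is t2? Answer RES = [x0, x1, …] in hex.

→ t0 |6d|47|1f|4e|86|10|b7|ad|
→ t1 |e0|6d|af|47|4e|1f|20|4e|
→ t2 |4e|20|1f|4e|47|af|6d|e0|

RES = [ 0x4e  0x20  0x1f  0x4e  0x47  0xaf  0x6d  0xe0 ]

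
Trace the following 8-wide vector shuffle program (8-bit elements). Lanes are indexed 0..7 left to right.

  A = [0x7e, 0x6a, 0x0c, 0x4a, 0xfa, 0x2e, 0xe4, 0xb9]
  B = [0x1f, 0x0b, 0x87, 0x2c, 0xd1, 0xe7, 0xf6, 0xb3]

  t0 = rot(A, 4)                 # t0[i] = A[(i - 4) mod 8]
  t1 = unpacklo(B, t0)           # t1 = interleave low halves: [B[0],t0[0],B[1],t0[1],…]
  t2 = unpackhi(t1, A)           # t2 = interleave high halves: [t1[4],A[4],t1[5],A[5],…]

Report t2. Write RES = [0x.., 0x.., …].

RES = [0x87, 0xfa, 0xe4, 0x2e, 0x2c, 0xe4, 0xb9, 0xb9]

→ t0 |fa|2e|e4|b9|7e|6a|0c|4a|
→ t1 |1f|fa|0b|2e|87|e4|2c|b9|
→ t2 |87|fa|e4|2e|2c|e4|b9|b9|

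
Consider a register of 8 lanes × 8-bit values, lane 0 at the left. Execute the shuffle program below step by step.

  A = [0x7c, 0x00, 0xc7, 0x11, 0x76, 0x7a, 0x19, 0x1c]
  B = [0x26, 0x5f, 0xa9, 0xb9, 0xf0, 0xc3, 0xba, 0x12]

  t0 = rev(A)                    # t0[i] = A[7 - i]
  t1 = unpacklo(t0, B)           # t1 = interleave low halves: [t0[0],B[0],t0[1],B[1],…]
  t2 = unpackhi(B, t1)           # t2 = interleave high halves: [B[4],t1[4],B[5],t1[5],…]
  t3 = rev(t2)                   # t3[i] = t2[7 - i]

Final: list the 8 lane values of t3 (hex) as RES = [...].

RES = [0xb9, 0x12, 0x76, 0xba, 0xa9, 0xc3, 0x7a, 0xf0]

  t0: 1c 19 7a 76 11 c7 00 7c
  t1: 1c 26 19 5f 7a a9 76 b9
  t2: f0 7a c3 a9 ba 76 12 b9
  t3: b9 12 76 ba a9 c3 7a f0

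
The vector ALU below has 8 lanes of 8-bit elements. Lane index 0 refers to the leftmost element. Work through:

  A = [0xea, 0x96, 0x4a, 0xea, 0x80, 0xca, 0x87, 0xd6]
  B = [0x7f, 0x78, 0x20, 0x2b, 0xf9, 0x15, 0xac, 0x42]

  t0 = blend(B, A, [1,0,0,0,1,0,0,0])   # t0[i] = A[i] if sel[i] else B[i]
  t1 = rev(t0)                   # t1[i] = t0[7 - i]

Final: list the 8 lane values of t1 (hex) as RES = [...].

RES = [ 0x42  0xac  0x15  0x80  0x2b  0x20  0x78  0xea ]

→ t0 |ea|78|20|2b|80|15|ac|42|
→ t1 |42|ac|15|80|2b|20|78|ea|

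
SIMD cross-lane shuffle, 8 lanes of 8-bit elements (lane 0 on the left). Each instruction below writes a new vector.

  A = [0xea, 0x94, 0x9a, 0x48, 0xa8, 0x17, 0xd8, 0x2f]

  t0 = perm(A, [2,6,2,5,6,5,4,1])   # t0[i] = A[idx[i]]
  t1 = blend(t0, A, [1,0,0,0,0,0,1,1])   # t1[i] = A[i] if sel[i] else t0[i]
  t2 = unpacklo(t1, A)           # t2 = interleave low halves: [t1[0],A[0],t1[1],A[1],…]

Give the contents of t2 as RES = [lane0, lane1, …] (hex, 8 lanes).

RES = [0xea, 0xea, 0xd8, 0x94, 0x9a, 0x9a, 0x17, 0x48]

  t0: 9a d8 9a 17 d8 17 a8 94
  t1: ea d8 9a 17 d8 17 d8 2f
  t2: ea ea d8 94 9a 9a 17 48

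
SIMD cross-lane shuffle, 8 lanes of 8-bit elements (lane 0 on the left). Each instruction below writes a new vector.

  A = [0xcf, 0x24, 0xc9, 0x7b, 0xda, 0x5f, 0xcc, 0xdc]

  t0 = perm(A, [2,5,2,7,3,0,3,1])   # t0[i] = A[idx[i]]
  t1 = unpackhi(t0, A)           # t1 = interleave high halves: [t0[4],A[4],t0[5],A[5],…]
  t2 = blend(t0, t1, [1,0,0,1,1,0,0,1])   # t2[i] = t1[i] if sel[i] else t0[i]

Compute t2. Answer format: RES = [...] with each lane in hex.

t0 = [0xc9, 0x5f, 0xc9, 0xdc, 0x7b, 0xcf, 0x7b, 0x24]
t1 = [0x7b, 0xda, 0xcf, 0x5f, 0x7b, 0xcc, 0x24, 0xdc]
t2 = [0x7b, 0x5f, 0xc9, 0x5f, 0x7b, 0xcf, 0x7b, 0xdc]

RES = [0x7b, 0x5f, 0xc9, 0x5f, 0x7b, 0xcf, 0x7b, 0xdc]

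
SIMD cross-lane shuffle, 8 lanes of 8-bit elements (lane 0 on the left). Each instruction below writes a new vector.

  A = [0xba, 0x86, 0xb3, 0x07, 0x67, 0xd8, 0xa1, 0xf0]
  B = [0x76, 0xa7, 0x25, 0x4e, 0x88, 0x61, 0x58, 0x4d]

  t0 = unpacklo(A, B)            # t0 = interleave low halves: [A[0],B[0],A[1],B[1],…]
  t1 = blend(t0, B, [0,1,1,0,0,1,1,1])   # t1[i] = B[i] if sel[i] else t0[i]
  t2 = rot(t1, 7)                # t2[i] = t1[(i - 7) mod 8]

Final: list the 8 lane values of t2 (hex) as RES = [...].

RES = [ 0xa7  0x25  0xa7  0xb3  0x61  0x58  0x4d  0xba ]

t0 = [0xba, 0x76, 0x86, 0xa7, 0xb3, 0x25, 0x07, 0x4e]
t1 = [0xba, 0xa7, 0x25, 0xa7, 0xb3, 0x61, 0x58, 0x4d]
t2 = [0xa7, 0x25, 0xa7, 0xb3, 0x61, 0x58, 0x4d, 0xba]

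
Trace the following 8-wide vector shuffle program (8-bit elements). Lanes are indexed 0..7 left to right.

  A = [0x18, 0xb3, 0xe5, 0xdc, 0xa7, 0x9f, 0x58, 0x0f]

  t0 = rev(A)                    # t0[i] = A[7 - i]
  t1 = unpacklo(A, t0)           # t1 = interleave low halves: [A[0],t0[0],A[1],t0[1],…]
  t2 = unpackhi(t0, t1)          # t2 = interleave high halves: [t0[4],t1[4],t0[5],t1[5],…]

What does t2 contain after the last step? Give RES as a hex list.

RES = [ 0xdc  0xe5  0xe5  0x9f  0xb3  0xdc  0x18  0xa7 ]

→ t0 |0f|58|9f|a7|dc|e5|b3|18|
→ t1 |18|0f|b3|58|e5|9f|dc|a7|
→ t2 |dc|e5|e5|9f|b3|dc|18|a7|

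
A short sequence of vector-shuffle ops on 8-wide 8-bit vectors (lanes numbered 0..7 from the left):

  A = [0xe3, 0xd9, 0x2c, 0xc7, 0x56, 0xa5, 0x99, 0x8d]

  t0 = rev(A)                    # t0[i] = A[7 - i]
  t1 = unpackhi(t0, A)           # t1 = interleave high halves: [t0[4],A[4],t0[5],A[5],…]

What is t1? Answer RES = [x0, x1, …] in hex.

RES = [ 0xc7  0x56  0x2c  0xa5  0xd9  0x99  0xe3  0x8d ]

t0 = [0x8d, 0x99, 0xa5, 0x56, 0xc7, 0x2c, 0xd9, 0xe3]
t1 = [0xc7, 0x56, 0x2c, 0xa5, 0xd9, 0x99, 0xe3, 0x8d]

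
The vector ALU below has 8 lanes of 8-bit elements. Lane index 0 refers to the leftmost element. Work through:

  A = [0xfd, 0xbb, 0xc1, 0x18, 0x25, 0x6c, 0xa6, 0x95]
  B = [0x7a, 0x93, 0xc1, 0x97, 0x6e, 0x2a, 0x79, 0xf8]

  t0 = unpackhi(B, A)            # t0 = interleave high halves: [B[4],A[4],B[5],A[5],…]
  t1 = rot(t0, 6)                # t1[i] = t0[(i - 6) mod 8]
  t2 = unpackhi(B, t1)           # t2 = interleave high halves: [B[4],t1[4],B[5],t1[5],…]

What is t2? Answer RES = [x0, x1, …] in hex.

RES = [ 0x6e  0xf8  0x2a  0x95  0x79  0x6e  0xf8  0x25 ]

→ t0 |6e|25|2a|6c|79|a6|f8|95|
→ t1 |2a|6c|79|a6|f8|95|6e|25|
→ t2 |6e|f8|2a|95|79|6e|f8|25|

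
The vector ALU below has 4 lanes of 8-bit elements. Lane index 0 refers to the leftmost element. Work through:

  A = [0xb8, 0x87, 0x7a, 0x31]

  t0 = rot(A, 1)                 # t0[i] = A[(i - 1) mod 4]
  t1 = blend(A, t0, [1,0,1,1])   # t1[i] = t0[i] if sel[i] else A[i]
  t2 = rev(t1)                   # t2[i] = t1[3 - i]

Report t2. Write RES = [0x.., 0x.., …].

RES = [ 0x7a  0x87  0x87  0x31 ]

→ t0 |31|b8|87|7a|
→ t1 |31|87|87|7a|
→ t2 |7a|87|87|31|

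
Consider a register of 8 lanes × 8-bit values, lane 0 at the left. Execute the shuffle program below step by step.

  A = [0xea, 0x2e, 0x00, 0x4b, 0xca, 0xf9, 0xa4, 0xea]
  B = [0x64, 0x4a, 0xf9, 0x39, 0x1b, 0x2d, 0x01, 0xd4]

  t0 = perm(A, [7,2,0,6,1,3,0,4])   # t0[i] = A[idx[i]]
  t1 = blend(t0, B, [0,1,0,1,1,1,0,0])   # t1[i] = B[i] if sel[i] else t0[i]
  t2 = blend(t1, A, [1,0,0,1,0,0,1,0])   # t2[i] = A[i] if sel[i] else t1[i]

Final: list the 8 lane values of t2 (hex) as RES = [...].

  t0: ea 00 ea a4 2e 4b ea ca
  t1: ea 4a ea 39 1b 2d ea ca
  t2: ea 4a ea 4b 1b 2d a4 ca

RES = [ 0xea  0x4a  0xea  0x4b  0x1b  0x2d  0xa4  0xca ]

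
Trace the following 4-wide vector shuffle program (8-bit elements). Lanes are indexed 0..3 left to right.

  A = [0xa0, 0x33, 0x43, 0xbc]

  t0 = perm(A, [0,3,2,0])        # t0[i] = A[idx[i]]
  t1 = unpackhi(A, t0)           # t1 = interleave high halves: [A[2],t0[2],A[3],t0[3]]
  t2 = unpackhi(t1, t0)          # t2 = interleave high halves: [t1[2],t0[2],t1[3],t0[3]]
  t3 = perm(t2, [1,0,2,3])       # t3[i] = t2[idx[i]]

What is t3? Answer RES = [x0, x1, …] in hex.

RES = [0x43, 0xbc, 0xa0, 0xa0]

t0 = [0xa0, 0xbc, 0x43, 0xa0]
t1 = [0x43, 0x43, 0xbc, 0xa0]
t2 = [0xbc, 0x43, 0xa0, 0xa0]
t3 = [0x43, 0xbc, 0xa0, 0xa0]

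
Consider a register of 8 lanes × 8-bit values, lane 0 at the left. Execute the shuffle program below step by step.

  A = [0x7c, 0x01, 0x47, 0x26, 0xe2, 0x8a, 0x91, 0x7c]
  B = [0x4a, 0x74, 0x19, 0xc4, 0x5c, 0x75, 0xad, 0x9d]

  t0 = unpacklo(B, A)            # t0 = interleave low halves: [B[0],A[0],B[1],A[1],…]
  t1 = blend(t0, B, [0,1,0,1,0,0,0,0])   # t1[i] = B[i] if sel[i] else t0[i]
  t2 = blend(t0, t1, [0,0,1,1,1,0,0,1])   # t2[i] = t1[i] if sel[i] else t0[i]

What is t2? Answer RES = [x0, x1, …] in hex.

RES = [0x4a, 0x7c, 0x74, 0xc4, 0x19, 0x47, 0xc4, 0x26]

→ t0 |4a|7c|74|01|19|47|c4|26|
→ t1 |4a|74|74|c4|19|47|c4|26|
→ t2 |4a|7c|74|c4|19|47|c4|26|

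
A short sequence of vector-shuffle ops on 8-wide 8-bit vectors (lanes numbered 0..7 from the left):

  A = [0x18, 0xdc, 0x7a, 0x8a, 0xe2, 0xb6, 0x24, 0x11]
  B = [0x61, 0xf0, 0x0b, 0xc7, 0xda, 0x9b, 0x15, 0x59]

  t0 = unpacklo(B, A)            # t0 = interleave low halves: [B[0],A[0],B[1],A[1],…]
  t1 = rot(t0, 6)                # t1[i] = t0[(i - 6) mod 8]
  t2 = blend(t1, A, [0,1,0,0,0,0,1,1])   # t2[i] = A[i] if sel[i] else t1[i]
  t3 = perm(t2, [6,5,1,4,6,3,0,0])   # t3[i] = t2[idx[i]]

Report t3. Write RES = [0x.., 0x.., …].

RES = [0x24, 0x8a, 0xdc, 0xc7, 0x24, 0x7a, 0xf0, 0xf0]

→ t0 |61|18|f0|dc|0b|7a|c7|8a|
→ t1 |f0|dc|0b|7a|c7|8a|61|18|
→ t2 |f0|dc|0b|7a|c7|8a|24|11|
→ t3 |24|8a|dc|c7|24|7a|f0|f0|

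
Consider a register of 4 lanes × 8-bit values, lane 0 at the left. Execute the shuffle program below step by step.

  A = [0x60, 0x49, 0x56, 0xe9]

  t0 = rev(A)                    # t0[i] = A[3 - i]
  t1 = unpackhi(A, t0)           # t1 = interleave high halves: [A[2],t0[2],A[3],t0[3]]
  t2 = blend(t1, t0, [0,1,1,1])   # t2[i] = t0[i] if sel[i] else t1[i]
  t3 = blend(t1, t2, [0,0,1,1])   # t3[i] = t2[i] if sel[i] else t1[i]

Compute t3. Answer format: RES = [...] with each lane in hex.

RES = [0x56, 0x49, 0x49, 0x60]

→ t0 |e9|56|49|60|
→ t1 |56|49|e9|60|
→ t2 |56|56|49|60|
→ t3 |56|49|49|60|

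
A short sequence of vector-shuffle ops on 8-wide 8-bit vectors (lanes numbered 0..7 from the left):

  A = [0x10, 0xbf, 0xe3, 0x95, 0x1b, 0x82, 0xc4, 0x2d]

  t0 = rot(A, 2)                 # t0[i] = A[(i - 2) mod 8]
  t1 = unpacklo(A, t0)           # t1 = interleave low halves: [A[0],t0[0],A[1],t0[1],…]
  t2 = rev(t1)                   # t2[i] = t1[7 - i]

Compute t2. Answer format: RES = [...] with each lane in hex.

RES = [0xbf, 0x95, 0x10, 0xe3, 0x2d, 0xbf, 0xc4, 0x10]

  t0: c4 2d 10 bf e3 95 1b 82
  t1: 10 c4 bf 2d e3 10 95 bf
  t2: bf 95 10 e3 2d bf c4 10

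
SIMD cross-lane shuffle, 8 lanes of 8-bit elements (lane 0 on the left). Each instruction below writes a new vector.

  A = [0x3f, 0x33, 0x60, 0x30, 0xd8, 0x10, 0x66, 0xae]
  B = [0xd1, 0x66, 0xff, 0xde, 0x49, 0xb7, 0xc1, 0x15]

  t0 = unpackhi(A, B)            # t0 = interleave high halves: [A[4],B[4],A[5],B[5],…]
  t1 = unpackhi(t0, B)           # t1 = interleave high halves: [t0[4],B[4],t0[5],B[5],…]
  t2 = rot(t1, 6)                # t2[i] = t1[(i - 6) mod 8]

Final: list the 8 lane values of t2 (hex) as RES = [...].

RES = [0xc1, 0xb7, 0xae, 0xc1, 0x15, 0x15, 0x66, 0x49]

→ t0 |d8|49|10|b7|66|c1|ae|15|
→ t1 |66|49|c1|b7|ae|c1|15|15|
→ t2 |c1|b7|ae|c1|15|15|66|49|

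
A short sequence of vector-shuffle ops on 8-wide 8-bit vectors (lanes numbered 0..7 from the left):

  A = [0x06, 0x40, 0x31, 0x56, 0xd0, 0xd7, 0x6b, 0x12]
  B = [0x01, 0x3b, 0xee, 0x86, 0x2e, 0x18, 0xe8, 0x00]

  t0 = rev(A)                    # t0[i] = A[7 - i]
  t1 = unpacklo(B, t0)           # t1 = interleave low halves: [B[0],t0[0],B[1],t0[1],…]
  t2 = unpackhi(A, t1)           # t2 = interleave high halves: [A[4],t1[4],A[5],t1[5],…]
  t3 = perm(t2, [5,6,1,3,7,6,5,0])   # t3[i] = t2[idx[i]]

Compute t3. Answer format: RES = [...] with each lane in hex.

RES = [0x86, 0x12, 0xee, 0xd7, 0xd0, 0x12, 0x86, 0xd0]

  t0: 12 6b d7 d0 56 31 40 06
  t1: 01 12 3b 6b ee d7 86 d0
  t2: d0 ee d7 d7 6b 86 12 d0
  t3: 86 12 ee d7 d0 12 86 d0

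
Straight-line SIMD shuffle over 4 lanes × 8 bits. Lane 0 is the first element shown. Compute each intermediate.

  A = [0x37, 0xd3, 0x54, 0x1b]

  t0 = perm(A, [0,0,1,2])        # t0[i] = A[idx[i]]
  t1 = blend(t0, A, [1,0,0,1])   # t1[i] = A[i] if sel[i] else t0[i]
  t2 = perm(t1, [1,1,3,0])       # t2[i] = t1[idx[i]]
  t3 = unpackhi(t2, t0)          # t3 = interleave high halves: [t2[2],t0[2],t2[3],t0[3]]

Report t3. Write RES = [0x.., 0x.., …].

→ t0 |37|37|d3|54|
→ t1 |37|37|d3|1b|
→ t2 |37|37|1b|37|
→ t3 |1b|d3|37|54|

RES = [0x1b, 0xd3, 0x37, 0x54]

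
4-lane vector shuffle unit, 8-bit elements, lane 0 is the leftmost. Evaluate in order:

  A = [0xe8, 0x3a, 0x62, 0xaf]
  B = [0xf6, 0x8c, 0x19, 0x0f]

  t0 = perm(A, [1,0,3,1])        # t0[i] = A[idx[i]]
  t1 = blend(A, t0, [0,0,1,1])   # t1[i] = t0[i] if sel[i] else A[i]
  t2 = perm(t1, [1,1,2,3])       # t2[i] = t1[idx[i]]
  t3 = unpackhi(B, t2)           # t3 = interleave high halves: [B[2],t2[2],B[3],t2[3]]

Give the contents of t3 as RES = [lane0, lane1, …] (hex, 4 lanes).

→ t0 |3a|e8|af|3a|
→ t1 |e8|3a|af|3a|
→ t2 |3a|3a|af|3a|
→ t3 |19|af|0f|3a|

RES = [ 0x19  0xaf  0x0f  0x3a ]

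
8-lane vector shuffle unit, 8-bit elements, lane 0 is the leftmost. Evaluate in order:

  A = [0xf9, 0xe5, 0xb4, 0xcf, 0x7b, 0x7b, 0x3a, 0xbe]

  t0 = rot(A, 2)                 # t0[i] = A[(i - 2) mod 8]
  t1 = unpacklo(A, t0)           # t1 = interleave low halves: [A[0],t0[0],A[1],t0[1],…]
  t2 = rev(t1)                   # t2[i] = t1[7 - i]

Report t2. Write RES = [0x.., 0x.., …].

RES = [0xe5, 0xcf, 0xf9, 0xb4, 0xbe, 0xe5, 0x3a, 0xf9]

→ t0 |3a|be|f9|e5|b4|cf|7b|7b|
→ t1 |f9|3a|e5|be|b4|f9|cf|e5|
→ t2 |e5|cf|f9|b4|be|e5|3a|f9|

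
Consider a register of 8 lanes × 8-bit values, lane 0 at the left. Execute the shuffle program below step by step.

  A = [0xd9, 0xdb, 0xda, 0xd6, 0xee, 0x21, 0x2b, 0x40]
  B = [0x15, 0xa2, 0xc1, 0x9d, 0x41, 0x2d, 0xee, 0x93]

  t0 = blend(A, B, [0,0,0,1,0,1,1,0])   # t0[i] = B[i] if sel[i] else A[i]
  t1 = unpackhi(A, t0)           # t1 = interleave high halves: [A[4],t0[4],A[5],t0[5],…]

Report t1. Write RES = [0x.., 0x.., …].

RES = [ 0xee  0xee  0x21  0x2d  0x2b  0xee  0x40  0x40 ]

→ t0 |d9|db|da|9d|ee|2d|ee|40|
→ t1 |ee|ee|21|2d|2b|ee|40|40|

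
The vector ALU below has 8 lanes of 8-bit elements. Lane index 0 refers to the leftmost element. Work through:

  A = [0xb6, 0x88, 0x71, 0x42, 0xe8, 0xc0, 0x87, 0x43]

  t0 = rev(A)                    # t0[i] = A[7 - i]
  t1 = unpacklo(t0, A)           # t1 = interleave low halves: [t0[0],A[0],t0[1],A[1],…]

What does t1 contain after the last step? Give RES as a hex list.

t0 = [0x43, 0x87, 0xc0, 0xe8, 0x42, 0x71, 0x88, 0xb6]
t1 = [0x43, 0xb6, 0x87, 0x88, 0xc0, 0x71, 0xe8, 0x42]

RES = [0x43, 0xb6, 0x87, 0x88, 0xc0, 0x71, 0xe8, 0x42]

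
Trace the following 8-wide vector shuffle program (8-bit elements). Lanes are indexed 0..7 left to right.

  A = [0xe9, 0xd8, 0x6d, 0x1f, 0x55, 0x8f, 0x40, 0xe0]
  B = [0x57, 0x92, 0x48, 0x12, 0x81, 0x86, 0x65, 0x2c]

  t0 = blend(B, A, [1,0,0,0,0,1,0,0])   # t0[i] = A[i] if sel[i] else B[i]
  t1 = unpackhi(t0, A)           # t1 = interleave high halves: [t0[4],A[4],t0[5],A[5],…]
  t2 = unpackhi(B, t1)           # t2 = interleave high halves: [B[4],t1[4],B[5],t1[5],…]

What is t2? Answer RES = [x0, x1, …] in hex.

RES = [0x81, 0x65, 0x86, 0x40, 0x65, 0x2c, 0x2c, 0xe0]

→ t0 |e9|92|48|12|81|8f|65|2c|
→ t1 |81|55|8f|8f|65|40|2c|e0|
→ t2 |81|65|86|40|65|2c|2c|e0|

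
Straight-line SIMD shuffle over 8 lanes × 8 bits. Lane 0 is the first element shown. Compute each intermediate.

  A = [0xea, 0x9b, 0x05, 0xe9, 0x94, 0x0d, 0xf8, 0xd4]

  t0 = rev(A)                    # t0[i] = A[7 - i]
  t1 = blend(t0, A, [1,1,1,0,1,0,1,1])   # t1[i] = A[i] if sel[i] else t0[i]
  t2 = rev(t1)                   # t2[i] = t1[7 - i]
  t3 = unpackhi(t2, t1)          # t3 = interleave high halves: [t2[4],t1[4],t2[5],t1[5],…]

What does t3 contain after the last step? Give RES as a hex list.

→ t0 |d4|f8|0d|94|e9|05|9b|ea|
→ t1 |ea|9b|05|94|94|05|f8|d4|
→ t2 |d4|f8|05|94|94|05|9b|ea|
→ t3 |94|94|05|05|9b|f8|ea|d4|

RES = [0x94, 0x94, 0x05, 0x05, 0x9b, 0xf8, 0xea, 0xd4]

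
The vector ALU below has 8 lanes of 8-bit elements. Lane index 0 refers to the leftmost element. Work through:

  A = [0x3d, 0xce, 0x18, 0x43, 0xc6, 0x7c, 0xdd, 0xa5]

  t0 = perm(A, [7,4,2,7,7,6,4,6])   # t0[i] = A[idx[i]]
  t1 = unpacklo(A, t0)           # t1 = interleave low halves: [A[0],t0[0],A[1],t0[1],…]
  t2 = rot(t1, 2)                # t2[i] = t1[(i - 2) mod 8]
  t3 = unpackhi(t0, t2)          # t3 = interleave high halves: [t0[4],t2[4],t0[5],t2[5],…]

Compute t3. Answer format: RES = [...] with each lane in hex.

RES = [0xa5, 0xce, 0xdd, 0xc6, 0xc6, 0x18, 0xdd, 0x18]

→ t0 |a5|c6|18|a5|a5|dd|c6|dd|
→ t1 |3d|a5|ce|c6|18|18|43|a5|
→ t2 |43|a5|3d|a5|ce|c6|18|18|
→ t3 |a5|ce|dd|c6|c6|18|dd|18|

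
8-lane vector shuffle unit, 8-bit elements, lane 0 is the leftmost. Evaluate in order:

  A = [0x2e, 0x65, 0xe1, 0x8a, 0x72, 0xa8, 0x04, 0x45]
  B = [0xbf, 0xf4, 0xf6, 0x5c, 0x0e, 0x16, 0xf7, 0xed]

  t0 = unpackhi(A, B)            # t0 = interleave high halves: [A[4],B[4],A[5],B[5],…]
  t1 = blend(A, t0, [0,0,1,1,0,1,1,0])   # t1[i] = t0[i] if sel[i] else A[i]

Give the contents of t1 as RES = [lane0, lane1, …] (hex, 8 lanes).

→ t0 |72|0e|a8|16|04|f7|45|ed|
→ t1 |2e|65|a8|16|72|f7|45|45|

RES = [0x2e, 0x65, 0xa8, 0x16, 0x72, 0xf7, 0x45, 0x45]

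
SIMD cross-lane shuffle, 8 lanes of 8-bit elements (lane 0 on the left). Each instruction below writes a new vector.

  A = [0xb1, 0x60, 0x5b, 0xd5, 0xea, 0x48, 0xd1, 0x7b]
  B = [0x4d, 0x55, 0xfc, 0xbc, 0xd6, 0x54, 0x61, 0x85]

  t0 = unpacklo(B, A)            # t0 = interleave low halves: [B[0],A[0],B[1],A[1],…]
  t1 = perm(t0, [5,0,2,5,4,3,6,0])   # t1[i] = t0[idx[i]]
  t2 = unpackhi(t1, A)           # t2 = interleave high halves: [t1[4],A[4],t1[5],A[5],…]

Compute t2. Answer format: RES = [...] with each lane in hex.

RES = [0xfc, 0xea, 0x60, 0x48, 0xbc, 0xd1, 0x4d, 0x7b]

→ t0 |4d|b1|55|60|fc|5b|bc|d5|
→ t1 |5b|4d|55|5b|fc|60|bc|4d|
→ t2 |fc|ea|60|48|bc|d1|4d|7b|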